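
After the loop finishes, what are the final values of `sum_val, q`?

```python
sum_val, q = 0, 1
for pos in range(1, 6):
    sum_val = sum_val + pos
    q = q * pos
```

Let's trace through this code step by step.

Initialize: sum_val = 0
Initialize: q = 1
Entering loop: for pos in range(1, 6):
After iteration 1: pos = 1, sum_val = 1, q = 1
After iteration 2: pos = 2, sum_val = 3, q = 2
After iteration 3: pos = 3, sum_val = 6, q = 6
After iteration 4: pos = 4, sum_val = 10, q = 24
After iteration 5: pos = 5, sum_val = 15, q = 120
Loop ends.

Final answer: 15, 120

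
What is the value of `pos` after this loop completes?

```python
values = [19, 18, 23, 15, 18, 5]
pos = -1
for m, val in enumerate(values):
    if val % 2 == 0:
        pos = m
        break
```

Let's trace through this code step by step.

Initialize: values = [19, 18, 23, 15, 18, 5]
Initialize: pos = -1
Entering loop: for m, val in enumerate(values):
After iteration 1: m = 0, val = 19, pos = -1
After iteration 2: m = 1, val = 18, pos = 1
Loop ends.

Final answer: 1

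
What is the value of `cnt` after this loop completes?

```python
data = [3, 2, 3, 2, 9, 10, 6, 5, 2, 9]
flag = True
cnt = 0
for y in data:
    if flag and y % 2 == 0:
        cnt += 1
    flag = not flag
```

Let's trace through this code step by step.

Initialize: data = [3, 2, 3, 2, 9, 10, 6, 5, 2, 9]
Initialize: flag = True
Initialize: cnt = 0
Entering loop: for y in data:
After iteration 1: y = 3, flag = False, cnt = 0
After iteration 2: y = 2, flag = True, cnt = 0
After iteration 3: y = 3, flag = False, cnt = 0
After iteration 4: y = 2, flag = True, cnt = 0
After iteration 5: y = 9, flag = False, cnt = 0
After iteration 6: y = 10, flag = True, cnt = 0
After iteration 7: y = 6, flag = False, cnt = 1
After iteration 8: y = 5, flag = True, cnt = 1
After iteration 9: y = 2, flag = False, cnt = 2
After iteration 10: y = 9, flag = True, cnt = 2
Loop ends.

Final answer: 2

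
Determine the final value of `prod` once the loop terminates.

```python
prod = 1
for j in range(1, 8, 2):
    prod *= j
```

Let's trace through this code step by step.

Initialize: prod = 1
Entering loop: for j in range(1, 8, 2):
After iteration 1: j = 1, prod = 1
After iteration 2: j = 3, prod = 3
After iteration 3: j = 5, prod = 15
After iteration 4: j = 7, prod = 105
Loop ends.

Final answer: 105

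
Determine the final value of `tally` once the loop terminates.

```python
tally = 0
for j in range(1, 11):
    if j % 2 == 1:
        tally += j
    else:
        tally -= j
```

Let's trace through this code step by step.

Initialize: tally = 0
Entering loop: for j in range(1, 11):
After iteration 1: j = 1, tally = 1
After iteration 2: j = 2, tally = -1
After iteration 3: j = 3, tally = 2
After iteration 4: j = 4, tally = -2
After iteration 5: j = 5, tally = 3
After iteration 6: j = 6, tally = -3
After iteration 7: j = 7, tally = 4
After iteration 8: j = 8, tally = -4
After iteration 9: j = 9, tally = 5
After iteration 10: j = 10, tally = -5
Loop ends.

Final answer: -5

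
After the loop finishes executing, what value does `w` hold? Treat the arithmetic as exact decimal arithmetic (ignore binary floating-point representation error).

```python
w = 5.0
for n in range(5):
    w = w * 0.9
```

Let's trace through this code step by step.

Initialize: w = 5.0
Entering loop: for n in range(5):
After iteration 1: n = 0, w = 4.5
After iteration 2: n = 1, w = 4.05
After iteration 3: n = 2, w = 3.645
After iteration 4: n = 3, w = 3.2805
After iteration 5: n = 4, w = 2.95245
Loop ends.

Final answer: 2.95245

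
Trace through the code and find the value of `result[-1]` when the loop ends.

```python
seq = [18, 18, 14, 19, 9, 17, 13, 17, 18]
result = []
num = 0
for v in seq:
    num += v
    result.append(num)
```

Let's trace through this code step by step.

Initialize: seq = [18, 18, 14, 19, 9, 17, 13, 17, 18]
Initialize: result = []
Initialize: num = 0
Entering loop: for v in seq:
After iteration 1: v = 18, result = [18], num = 18
After iteration 2: v = 18, result = [18, 36], num = 36
After iteration 3: v = 14, result = [18, 36, 50], num = 50
After iteration 4: v = 19, result = [18, 36, 50, 69], num = 69
After iteration 5: v = 9, result = [18, 36, 50, 69, 78], num = 78
After iteration 6: v = 17, result = [18, 36, 50, 69, 78, 95], num = 95
After iteration 7: v = 13, result = [18, 36, 50, 69, 78, 95, 108], num = 108
After iteration 8: v = 17, result = [18, 36, 50, 69, 78, 95, 108, 125], num = 125
After iteration 9: v = 18, result = [18, 36, 50, 69, 78, 95, 108, 125, 143], num = 143
Loop ends.
result[-1] = 143

Final answer: 143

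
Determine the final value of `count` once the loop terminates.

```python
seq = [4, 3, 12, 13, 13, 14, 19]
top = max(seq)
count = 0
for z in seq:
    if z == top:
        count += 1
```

Let's trace through this code step by step.

Initialize: seq = [4, 3, 12, 13, 13, 14, 19]
Initialize: top = 19
Initialize: count = 0
Entering loop: for z in seq:
After iteration 1: z = 4, count = 0
After iteration 2: z = 3, count = 0
After iteration 3: z = 12, count = 0
After iteration 4: z = 13, count = 0
After iteration 5: z = 13, count = 0
After iteration 6: z = 14, count = 0
After iteration 7: z = 19, count = 1
Loop ends.

Final answer: 1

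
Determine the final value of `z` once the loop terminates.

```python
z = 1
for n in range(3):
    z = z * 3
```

Let's trace through this code step by step.

Initialize: z = 1
Entering loop: for n in range(3):
After iteration 1: n = 0, z = 3
After iteration 2: n = 1, z = 9
After iteration 3: n = 2, z = 27
Loop ends.

Final answer: 27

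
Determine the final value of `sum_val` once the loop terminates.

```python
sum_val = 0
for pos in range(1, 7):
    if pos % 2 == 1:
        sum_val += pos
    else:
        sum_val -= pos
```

Let's trace through this code step by step.

Initialize: sum_val = 0
Entering loop: for pos in range(1, 7):
After iteration 1: pos = 1, sum_val = 1
After iteration 2: pos = 2, sum_val = -1
After iteration 3: pos = 3, sum_val = 2
After iteration 4: pos = 4, sum_val = -2
After iteration 5: pos = 5, sum_val = 3
After iteration 6: pos = 6, sum_val = -3
Loop ends.

Final answer: -3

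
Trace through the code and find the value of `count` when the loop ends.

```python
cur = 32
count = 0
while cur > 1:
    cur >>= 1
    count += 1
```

Let's trace through this code step by step.

Initialize: cur = 32
Initialize: count = 0
Entering loop: while cur > 1:
After iteration 1: cur = 16, count = 1
After iteration 2: cur = 8, count = 2
After iteration 3: cur = 4, count = 3
After iteration 4: cur = 2, count = 4
After iteration 5: cur = 1, count = 5
Loop ends.

Final answer: 5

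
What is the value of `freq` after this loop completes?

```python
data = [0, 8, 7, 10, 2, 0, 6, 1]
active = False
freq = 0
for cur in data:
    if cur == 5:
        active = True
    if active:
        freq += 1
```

Let's trace through this code step by step.

Initialize: data = [0, 8, 7, 10, 2, 0, 6, 1]
Initialize: active = False
Initialize: freq = 0
Entering loop: for cur in data:
After iteration 1: cur = 0, freq = 0
After iteration 2: cur = 8, freq = 0
After iteration 3: cur = 7, freq = 0
After iteration 4: cur = 10, freq = 0
After iteration 5: cur = 2, freq = 0
After iteration 6: cur = 0, freq = 0
After iteration 7: cur = 6, freq = 0
After iteration 8: cur = 1, freq = 0
Loop ends.

Final answer: 0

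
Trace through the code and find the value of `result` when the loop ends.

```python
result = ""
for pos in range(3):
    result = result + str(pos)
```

Let's trace through this code step by step.

Initialize: result = ''
Entering loop: for pos in range(3):
After iteration 1: pos = 0, result = '0'
After iteration 2: pos = 1, result = '01'
After iteration 3: pos = 2, result = '012'
Loop ends.

Final answer: '012'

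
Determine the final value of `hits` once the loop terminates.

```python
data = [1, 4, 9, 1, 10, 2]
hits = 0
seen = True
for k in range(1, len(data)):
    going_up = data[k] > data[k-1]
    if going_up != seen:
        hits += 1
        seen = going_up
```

Let's trace through this code step by step.

Initialize: data = [1, 4, 9, 1, 10, 2]
Initialize: hits = 0
Initialize: seen = True
Entering loop: for k in range(1, len(data)):
After iteration 1: k = 1, hits = 0, seen = True, going_up = True
After iteration 2: k = 2, hits = 0, seen = True, going_up = True
After iteration 3: k = 3, hits = 1, seen = False, going_up = False
After iteration 4: k = 4, hits = 2, seen = True, going_up = True
After iteration 5: k = 5, hits = 3, seen = False, going_up = False
Loop ends.

Final answer: 3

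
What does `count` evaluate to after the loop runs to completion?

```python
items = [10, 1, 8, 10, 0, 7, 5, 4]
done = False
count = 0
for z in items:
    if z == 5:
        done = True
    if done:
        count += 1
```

Let's trace through this code step by step.

Initialize: items = [10, 1, 8, 10, 0, 7, 5, 4]
Initialize: done = False
Initialize: count = 0
Entering loop: for z in items:
After iteration 1: z = 10, done = False, count = 0
After iteration 2: z = 1, done = False, count = 0
After iteration 3: z = 8, done = False, count = 0
After iteration 4: z = 10, done = False, count = 0
After iteration 5: z = 0, done = False, count = 0
After iteration 6: z = 7, done = False, count = 0
After iteration 7: z = 5, done = True, count = 1
After iteration 8: z = 4, done = True, count = 2
Loop ends.

Final answer: 2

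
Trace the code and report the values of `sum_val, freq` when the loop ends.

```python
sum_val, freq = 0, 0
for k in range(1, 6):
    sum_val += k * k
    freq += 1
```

Let's trace through this code step by step.

Initialize: sum_val = 0
Initialize: freq = 0
Entering loop: for k in range(1, 6):
After iteration 1: k = 1, sum_val = 1, freq = 1
After iteration 2: k = 2, sum_val = 5, freq = 2
After iteration 3: k = 3, sum_val = 14, freq = 3
After iteration 4: k = 4, sum_val = 30, freq = 4
After iteration 5: k = 5, sum_val = 55, freq = 5
Loop ends.

Final answer: 55, 5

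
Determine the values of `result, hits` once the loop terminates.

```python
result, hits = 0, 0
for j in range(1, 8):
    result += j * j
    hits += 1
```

Let's trace through this code step by step.

Initialize: result = 0
Initialize: hits = 0
Entering loop: for j in range(1, 8):
After iteration 1: j = 1, result = 1, hits = 1
After iteration 2: j = 2, result = 5, hits = 2
After iteration 3: j = 3, result = 14, hits = 3
After iteration 4: j = 4, result = 30, hits = 4
After iteration 5: j = 5, result = 55, hits = 5
After iteration 6: j = 6, result = 91, hits = 6
After iteration 7: j = 7, result = 140, hits = 7
Loop ends.

Final answer: 140, 7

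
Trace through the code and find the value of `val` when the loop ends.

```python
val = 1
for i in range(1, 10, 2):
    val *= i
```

Let's trace through this code step by step.

Initialize: val = 1
Entering loop: for i in range(1, 10, 2):
After iteration 1: i = 1, val = 1
After iteration 2: i = 3, val = 3
After iteration 3: i = 5, val = 15
After iteration 4: i = 7, val = 105
After iteration 5: i = 9, val = 945
Loop ends.

Final answer: 945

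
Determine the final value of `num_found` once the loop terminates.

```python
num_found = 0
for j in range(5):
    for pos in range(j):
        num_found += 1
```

Let's trace through this code step by step.

Initialize: num_found = 0
Entering loop: for j in range(5):
After iteration 1: j = 0, num_found = 0
After iteration 2: j = 1, num_found = 1, pos = 0
After iteration 3: j = 2, num_found = 3, pos = 1
After iteration 4: j = 3, num_found = 6, pos = 2
After iteration 5: j = 4, num_found = 10, pos = 3
Loop ends.

Final answer: 10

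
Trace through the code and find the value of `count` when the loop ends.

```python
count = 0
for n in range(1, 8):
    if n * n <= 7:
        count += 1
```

Let's trace through this code step by step.

Initialize: count = 0
Entering loop: for n in range(1, 8):
After iteration 1: n = 1, count = 1
After iteration 2: n = 2, count = 2
After iteration 3: n = 3, count = 2
After iteration 4: n = 4, count = 2
After iteration 5: n = 5, count = 2
After iteration 6: n = 6, count = 2
After iteration 7: n = 7, count = 2
Loop ends.

Final answer: 2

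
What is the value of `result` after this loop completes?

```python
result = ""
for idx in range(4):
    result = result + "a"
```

Let's trace through this code step by step.

Initialize: result = ''
Entering loop: for idx in range(4):
After iteration 1: idx = 0, result = 'a'
After iteration 2: idx = 1, result = 'aa'
After iteration 3: idx = 2, result = 'aaa'
After iteration 4: idx = 3, result = 'aaaa'
Loop ends.

Final answer: 'aaaa'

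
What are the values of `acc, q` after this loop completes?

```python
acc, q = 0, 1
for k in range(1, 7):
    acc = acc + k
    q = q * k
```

Let's trace through this code step by step.

Initialize: acc = 0
Initialize: q = 1
Entering loop: for k in range(1, 7):
After iteration 1: k = 1, acc = 1, q = 1
After iteration 2: k = 2, acc = 3, q = 2
After iteration 3: k = 3, acc = 6, q = 6
After iteration 4: k = 4, acc = 10, q = 24
After iteration 5: k = 5, acc = 15, q = 120
After iteration 6: k = 6, acc = 21, q = 720
Loop ends.

Final answer: 21, 720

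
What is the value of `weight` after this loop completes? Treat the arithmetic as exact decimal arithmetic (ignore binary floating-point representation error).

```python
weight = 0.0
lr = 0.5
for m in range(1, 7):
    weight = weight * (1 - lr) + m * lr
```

Let's trace through this code step by step.

Initialize: weight = 0.0
Initialize: lr = 0.5
Entering loop: for m in range(1, 7):
After iteration 1: m = 1, weight = 0.5
After iteration 2: m = 2, weight = 1.25
After iteration 3: m = 3, weight = 2.125
After iteration 4: m = 4, weight = 3.0625
After iteration 5: m = 5, weight = 4.03125
After iteration 6: m = 6, weight = 5.015625
Loop ends.

Final answer: 5.015625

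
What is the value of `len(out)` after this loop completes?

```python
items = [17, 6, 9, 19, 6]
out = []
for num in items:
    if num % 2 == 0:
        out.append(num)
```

Let's trace through this code step by step.

Initialize: items = [17, 6, 9, 19, 6]
Initialize: out = []
Entering loop: for num in items:
After iteration 1: num = 17, out = []
After iteration 2: num = 6, out = [6]
After iteration 3: num = 9, out = [6]
After iteration 4: num = 19, out = [6]
After iteration 5: num = 6, out = [6, 6]
Loop ends.
len(out) = 2

Final answer: 2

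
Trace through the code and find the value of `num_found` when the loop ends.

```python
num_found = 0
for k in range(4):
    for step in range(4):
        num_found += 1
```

Let's trace through this code step by step.

Initialize: num_found = 0
Entering loop: for k in range(4):
After iteration 1: k = 0, num_found = 4
After iteration 2: k = 1, num_found = 8
After iteration 3: k = 2, num_found = 12
After iteration 4: k = 3, num_found = 16
Loop ends.

Final answer: 16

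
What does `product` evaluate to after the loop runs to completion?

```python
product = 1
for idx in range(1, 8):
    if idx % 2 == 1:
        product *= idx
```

Let's trace through this code step by step.

Initialize: product = 1
Entering loop: for idx in range(1, 8):
After iteration 1: idx = 1, product = 1
After iteration 2: idx = 2, product = 1
After iteration 3: idx = 3, product = 3
After iteration 4: idx = 4, product = 3
After iteration 5: idx = 5, product = 15
After iteration 6: idx = 6, product = 15
After iteration 7: idx = 7, product = 105
Loop ends.

Final answer: 105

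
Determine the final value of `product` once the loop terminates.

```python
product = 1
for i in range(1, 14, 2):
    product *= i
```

Let's trace through this code step by step.

Initialize: product = 1
Entering loop: for i in range(1, 14, 2):
After iteration 1: i = 1, product = 1
After iteration 2: i = 3, product = 3
After iteration 3: i = 5, product = 15
After iteration 4: i = 7, product = 105
After iteration 5: i = 9, product = 945
After iteration 6: i = 11, product = 10395
After iteration 7: i = 13, product = 135135
Loop ends.

Final answer: 135135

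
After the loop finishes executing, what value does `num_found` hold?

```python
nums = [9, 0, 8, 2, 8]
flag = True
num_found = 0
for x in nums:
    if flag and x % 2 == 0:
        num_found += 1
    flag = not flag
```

Let's trace through this code step by step.

Initialize: nums = [9, 0, 8, 2, 8]
Initialize: flag = True
Initialize: num_found = 0
Entering loop: for x in nums:
After iteration 1: x = 9, flag = False, num_found = 0
After iteration 2: x = 0, flag = True, num_found = 0
After iteration 3: x = 8, flag = False, num_found = 1
After iteration 4: x = 2, flag = True, num_found = 1
After iteration 5: x = 8, flag = False, num_found = 2
Loop ends.

Final answer: 2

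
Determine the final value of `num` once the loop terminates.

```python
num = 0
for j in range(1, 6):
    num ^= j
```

Let's trace through this code step by step.

Initialize: num = 0
Entering loop: for j in range(1, 6):
After iteration 1: j = 1, num = 1
After iteration 2: j = 2, num = 3
After iteration 3: j = 3, num = 0
After iteration 4: j = 4, num = 4
After iteration 5: j = 5, num = 1
Loop ends.

Final answer: 1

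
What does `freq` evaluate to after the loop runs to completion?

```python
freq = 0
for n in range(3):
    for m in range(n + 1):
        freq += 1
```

Let's trace through this code step by step.

Initialize: freq = 0
Entering loop: for n in range(3):
After iteration 1: n = 0, freq = 1, m = 0
After iteration 2: n = 1, freq = 3, m = 1
After iteration 3: n = 2, freq = 6, m = 2
Loop ends.

Final answer: 6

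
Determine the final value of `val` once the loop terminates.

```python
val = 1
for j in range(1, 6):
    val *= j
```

Let's trace through this code step by step.

Initialize: val = 1
Entering loop: for j in range(1, 6):
After iteration 1: j = 1, val = 1
After iteration 2: j = 2, val = 2
After iteration 3: j = 3, val = 6
After iteration 4: j = 4, val = 24
After iteration 5: j = 5, val = 120
Loop ends.

Final answer: 120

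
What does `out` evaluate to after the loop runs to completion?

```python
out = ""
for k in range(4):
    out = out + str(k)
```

Let's trace through this code step by step.

Initialize: out = ''
Entering loop: for k in range(4):
After iteration 1: k = 0, out = '0'
After iteration 2: k = 1, out = '01'
After iteration 3: k = 2, out = '012'
After iteration 4: k = 3, out = '0123'
Loop ends.

Final answer: '0123'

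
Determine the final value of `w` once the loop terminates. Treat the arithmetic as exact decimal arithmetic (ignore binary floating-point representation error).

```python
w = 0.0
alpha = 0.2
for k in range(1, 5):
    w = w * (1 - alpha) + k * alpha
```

Let's trace through this code step by step.

Initialize: w = 0.0
Initialize: alpha = 0.2
Entering loop: for k in range(1, 5):
After iteration 1: k = 1, w = 0.2
After iteration 2: k = 2, w = 0.56
After iteration 3: k = 3, w = 1.048
After iteration 4: k = 4, w = 1.6384
Loop ends.

Final answer: 1.6384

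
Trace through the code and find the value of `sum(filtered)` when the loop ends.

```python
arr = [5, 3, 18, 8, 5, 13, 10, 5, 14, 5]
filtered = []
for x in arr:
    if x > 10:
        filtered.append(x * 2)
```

Let's trace through this code step by step.

Initialize: arr = [5, 3, 18, 8, 5, 13, 10, 5, 14, 5]
Initialize: filtered = []
Entering loop: for x in arr:
After iteration 1: x = 5, filtered = []
After iteration 2: x = 3, filtered = []
After iteration 3: x = 18, filtered = [36]
After iteration 4: x = 8, filtered = [36]
After iteration 5: x = 5, filtered = [36]
After iteration 6: x = 13, filtered = [36, 26]
After iteration 7: x = 10, filtered = [36, 26]
After iteration 8: x = 5, filtered = [36, 26]
After iteration 9: x = 14, filtered = [36, 26, 28]
After iteration 10: x = 5, filtered = [36, 26, 28]
Loop ends.
sum(filtered) = 90

Final answer: 90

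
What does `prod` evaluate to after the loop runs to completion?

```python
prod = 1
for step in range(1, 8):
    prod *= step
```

Let's trace through this code step by step.

Initialize: prod = 1
Entering loop: for step in range(1, 8):
After iteration 1: step = 1, prod = 1
After iteration 2: step = 2, prod = 2
After iteration 3: step = 3, prod = 6
After iteration 4: step = 4, prod = 24
After iteration 5: step = 5, prod = 120
After iteration 6: step = 6, prod = 720
After iteration 7: step = 7, prod = 5040
Loop ends.

Final answer: 5040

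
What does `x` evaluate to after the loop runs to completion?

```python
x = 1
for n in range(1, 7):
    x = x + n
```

Let's trace through this code step by step.

Initialize: x = 1
Entering loop: for n in range(1, 7):
After iteration 1: n = 1, x = 2
After iteration 2: n = 2, x = 4
After iteration 3: n = 3, x = 7
After iteration 4: n = 4, x = 11
After iteration 5: n = 5, x = 16
After iteration 6: n = 6, x = 22
Loop ends.

Final answer: 22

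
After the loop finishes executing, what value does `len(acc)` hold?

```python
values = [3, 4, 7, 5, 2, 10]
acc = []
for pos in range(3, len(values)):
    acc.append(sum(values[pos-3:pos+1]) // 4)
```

Let's trace through this code step by step.

Initialize: values = [3, 4, 7, 5, 2, 10]
Initialize: acc = []
Entering loop: for pos in range(3, len(values)):
After iteration 1: pos = 3, acc = [4]
After iteration 2: pos = 4, acc = [4, 4]
After iteration 3: pos = 5, acc = [4, 4, 6]
Loop ends.
len(acc) = 3

Final answer: 3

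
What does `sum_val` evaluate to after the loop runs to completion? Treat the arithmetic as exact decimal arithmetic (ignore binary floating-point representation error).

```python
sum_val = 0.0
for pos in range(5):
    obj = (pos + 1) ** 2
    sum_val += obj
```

Let's trace through this code step by step.

Initialize: sum_val = 0.0
Entering loop: for pos in range(5):
After iteration 1: pos = 0, sum_val = 1.0, obj = 1
After iteration 2: pos = 1, sum_val = 5.0, obj = 4
After iteration 3: pos = 2, sum_val = 14.0, obj = 9
After iteration 4: pos = 3, sum_val = 30.0, obj = 16
After iteration 5: pos = 4, sum_val = 55.0, obj = 25
Loop ends.

Final answer: 55.0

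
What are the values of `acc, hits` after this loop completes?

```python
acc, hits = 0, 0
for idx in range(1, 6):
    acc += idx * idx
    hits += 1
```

Let's trace through this code step by step.

Initialize: acc = 0
Initialize: hits = 0
Entering loop: for idx in range(1, 6):
After iteration 1: idx = 1, acc = 1, hits = 1
After iteration 2: idx = 2, acc = 5, hits = 2
After iteration 3: idx = 3, acc = 14, hits = 3
After iteration 4: idx = 4, acc = 30, hits = 4
After iteration 5: idx = 5, acc = 55, hits = 5
Loop ends.

Final answer: 55, 5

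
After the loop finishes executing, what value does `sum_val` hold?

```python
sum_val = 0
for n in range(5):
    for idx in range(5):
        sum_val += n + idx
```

Let's trace through this code step by step.

Initialize: sum_val = 0
Entering loop: for n in range(5):
After iteration 1: n = 0, sum_val = 10
After iteration 2: n = 1, sum_val = 25
After iteration 3: n = 2, sum_val = 45
After iteration 4: n = 3, sum_val = 70
After iteration 5: n = 4, sum_val = 100
Loop ends.

Final answer: 100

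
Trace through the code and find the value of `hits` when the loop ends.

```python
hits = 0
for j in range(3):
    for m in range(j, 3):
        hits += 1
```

Let's trace through this code step by step.

Initialize: hits = 0
Entering loop: for j in range(3):
After iteration 1: j = 0, hits = 3
After iteration 2: j = 1, hits = 5
After iteration 3: j = 2, hits = 6
Loop ends.

Final answer: 6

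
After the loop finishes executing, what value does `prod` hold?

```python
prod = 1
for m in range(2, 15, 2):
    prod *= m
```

Let's trace through this code step by step.

Initialize: prod = 1
Entering loop: for m in range(2, 15, 2):
After iteration 1: m = 2, prod = 2
After iteration 2: m = 4, prod = 8
After iteration 3: m = 6, prod = 48
After iteration 4: m = 8, prod = 384
After iteration 5: m = 10, prod = 3840
After iteration 6: m = 12, prod = 46080
After iteration 7: m = 14, prod = 645120
Loop ends.

Final answer: 645120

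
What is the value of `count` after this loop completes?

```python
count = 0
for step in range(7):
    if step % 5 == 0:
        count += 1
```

Let's trace through this code step by step.

Initialize: count = 0
Entering loop: for step in range(7):
After iteration 1: step = 0, count = 1
After iteration 2: step = 1, count = 1
After iteration 3: step = 2, count = 1
After iteration 4: step = 3, count = 1
After iteration 5: step = 4, count = 1
After iteration 6: step = 5, count = 2
After iteration 7: step = 6, count = 2
Loop ends.

Final answer: 2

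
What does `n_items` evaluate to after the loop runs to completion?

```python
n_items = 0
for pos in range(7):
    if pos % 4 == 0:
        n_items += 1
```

Let's trace through this code step by step.

Initialize: n_items = 0
Entering loop: for pos in range(7):
After iteration 1: pos = 0, n_items = 1
After iteration 2: pos = 1, n_items = 1
After iteration 3: pos = 2, n_items = 1
After iteration 4: pos = 3, n_items = 1
After iteration 5: pos = 4, n_items = 2
After iteration 6: pos = 5, n_items = 2
After iteration 7: pos = 6, n_items = 2
Loop ends.

Final answer: 2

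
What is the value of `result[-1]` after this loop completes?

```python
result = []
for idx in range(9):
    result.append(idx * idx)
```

Let's trace through this code step by step.

Initialize: result = []
Entering loop: for idx in range(9):
After iteration 1: idx = 0, result = [0]
After iteration 2: idx = 1, result = [0, 1]
After iteration 3: idx = 2, result = [0, 1, 4]
After iteration 4: idx = 3, result = [0, 1, 4, 9]
After iteration 5: idx = 4, result = [0, 1, 4, 9, 16]
After iteration 6: idx = 5, result = [0, 1, 4, 9, 16, 25]
After iteration 7: idx = 6, result = [0, 1, 4, 9, 16, 25, 36]
After iteration 8: idx = 7, result = [0, 1, 4, 9, 16, 25, 36, 49]
After iteration 9: idx = 8, result = [0, 1, 4, 9, 16, 25, 36, 49, 64]
Loop ends.
result[-1] = 64

Final answer: 64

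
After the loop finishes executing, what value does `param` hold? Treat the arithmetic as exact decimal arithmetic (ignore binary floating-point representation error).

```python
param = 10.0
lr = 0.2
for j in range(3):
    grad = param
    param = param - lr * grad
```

Let's trace through this code step by step.

Initialize: param = 10.0
Initialize: lr = 0.2
Entering loop: for j in range(3):
After iteration 1: j = 0, param = 8.0, grad = 10.0
After iteration 2: j = 1, param = 6.4, grad = 8.0
After iteration 3: j = 2, param = 5.12, grad = 6.4
Loop ends.

Final answer: 5.12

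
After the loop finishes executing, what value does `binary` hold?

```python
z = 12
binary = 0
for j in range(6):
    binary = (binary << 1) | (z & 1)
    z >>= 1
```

Let's trace through this code step by step.

Initialize: z = 12
Initialize: binary = 0
Entering loop: for j in range(6):
After iteration 1: j = 0, z = 6, binary = 0
After iteration 2: j = 1, z = 3, binary = 0
After iteration 3: j = 2, z = 1, binary = 1
After iteration 4: j = 3, z = 0, binary = 3
After iteration 5: j = 4, z = 0, binary = 6
After iteration 6: j = 5, z = 0, binary = 12
Loop ends.

Final answer: 12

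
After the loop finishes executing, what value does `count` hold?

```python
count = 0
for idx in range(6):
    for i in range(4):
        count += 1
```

Let's trace through this code step by step.

Initialize: count = 0
Entering loop: for idx in range(6):
After iteration 1: idx = 0, count = 4
After iteration 2: idx = 1, count = 8
After iteration 3: idx = 2, count = 12
After iteration 4: idx = 3, count = 16
After iteration 5: idx = 4, count = 20
After iteration 6: idx = 5, count = 24
Loop ends.

Final answer: 24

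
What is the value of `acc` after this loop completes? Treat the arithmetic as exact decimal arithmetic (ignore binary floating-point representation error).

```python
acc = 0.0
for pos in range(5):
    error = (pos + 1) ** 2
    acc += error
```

Let's trace through this code step by step.

Initialize: acc = 0.0
Entering loop: for pos in range(5):
After iteration 1: pos = 0, acc = 1.0, error = 1
After iteration 2: pos = 1, acc = 5.0, error = 4
After iteration 3: pos = 2, acc = 14.0, error = 9
After iteration 4: pos = 3, acc = 30.0, error = 16
After iteration 5: pos = 4, acc = 55.0, error = 25
Loop ends.

Final answer: 55.0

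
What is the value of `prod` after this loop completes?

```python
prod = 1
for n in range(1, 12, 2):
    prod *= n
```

Let's trace through this code step by step.

Initialize: prod = 1
Entering loop: for n in range(1, 12, 2):
After iteration 1: n = 1, prod = 1
After iteration 2: n = 3, prod = 3
After iteration 3: n = 5, prod = 15
After iteration 4: n = 7, prod = 105
After iteration 5: n = 9, prod = 945
After iteration 6: n = 11, prod = 10395
Loop ends.

Final answer: 10395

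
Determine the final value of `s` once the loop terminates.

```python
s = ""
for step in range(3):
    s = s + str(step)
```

Let's trace through this code step by step.

Initialize: s = ''
Entering loop: for step in range(3):
After iteration 1: step = 0, s = '0'
After iteration 2: step = 1, s = '01'
After iteration 3: step = 2, s = '012'
Loop ends.

Final answer: '012'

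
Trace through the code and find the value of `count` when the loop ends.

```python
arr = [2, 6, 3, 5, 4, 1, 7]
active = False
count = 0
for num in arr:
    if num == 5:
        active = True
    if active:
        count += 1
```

Let's trace through this code step by step.

Initialize: arr = [2, 6, 3, 5, 4, 1, 7]
Initialize: active = False
Initialize: count = 0
Entering loop: for num in arr:
After iteration 1: num = 2, active = False, count = 0
After iteration 2: num = 6, active = False, count = 0
After iteration 3: num = 3, active = False, count = 0
After iteration 4: num = 5, active = True, count = 1
After iteration 5: num = 4, active = True, count = 2
After iteration 6: num = 1, active = True, count = 3
After iteration 7: num = 7, active = True, count = 4
Loop ends.

Final answer: 4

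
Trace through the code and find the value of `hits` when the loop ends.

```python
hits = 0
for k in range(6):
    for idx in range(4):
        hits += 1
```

Let's trace through this code step by step.

Initialize: hits = 0
Entering loop: for k in range(6):
After iteration 1: k = 0, hits = 4
After iteration 2: k = 1, hits = 8
After iteration 3: k = 2, hits = 12
After iteration 4: k = 3, hits = 16
After iteration 5: k = 4, hits = 20
After iteration 6: k = 5, hits = 24
Loop ends.

Final answer: 24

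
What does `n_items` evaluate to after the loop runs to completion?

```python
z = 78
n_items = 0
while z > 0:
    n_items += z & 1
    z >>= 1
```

Let's trace through this code step by step.

Initialize: z = 78
Initialize: n_items = 0
Entering loop: while z > 0:
After iteration 1: z = 39, n_items = 0
After iteration 2: z = 19, n_items = 1
After iteration 3: z = 9, n_items = 2
After iteration 4: z = 4, n_items = 3
After iteration 5: z = 2, n_items = 3
After iteration 6: z = 1, n_items = 3
After iteration 7: z = 0, n_items = 4
Loop ends.

Final answer: 4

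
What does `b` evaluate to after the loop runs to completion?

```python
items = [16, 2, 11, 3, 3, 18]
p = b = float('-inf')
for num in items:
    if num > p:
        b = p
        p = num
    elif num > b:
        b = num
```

Let's trace through this code step by step.

Initialize: items = [16, 2, 11, 3, 3, 18]
Initialize: p = -inf
Initialize: b = -inf
Entering loop: for num in items:
After iteration 1: num = 16, p = 16, b = -inf
After iteration 2: num = 2, p = 16, b = 2
After iteration 3: num = 11, p = 16, b = 11
After iteration 4: num = 3, p = 16, b = 11
After iteration 5: num = 3, p = 16, b = 11
After iteration 6: num = 18, p = 18, b = 16
Loop ends.

Final answer: 16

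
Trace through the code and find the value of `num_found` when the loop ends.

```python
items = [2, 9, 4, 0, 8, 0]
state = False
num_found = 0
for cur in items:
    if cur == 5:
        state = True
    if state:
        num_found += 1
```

Let's trace through this code step by step.

Initialize: items = [2, 9, 4, 0, 8, 0]
Initialize: state = False
Initialize: num_found = 0
Entering loop: for cur in items:
After iteration 1: cur = 2, num_found = 0
After iteration 2: cur = 9, num_found = 0
After iteration 3: cur = 4, num_found = 0
After iteration 4: cur = 0, num_found = 0
After iteration 5: cur = 8, num_found = 0
After iteration 6: cur = 0, num_found = 0
Loop ends.

Final answer: 0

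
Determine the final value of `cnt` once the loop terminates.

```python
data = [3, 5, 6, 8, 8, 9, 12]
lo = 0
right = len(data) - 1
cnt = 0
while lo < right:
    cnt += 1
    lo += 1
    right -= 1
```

Let's trace through this code step by step.

Initialize: data = [3, 5, 6, 8, 8, 9, 12]
Initialize: lo = 0
Initialize: right = 6
Initialize: cnt = 0
Entering loop: while lo < right:
After iteration 1: lo = 1, right = 5, cnt = 1
After iteration 2: lo = 2, right = 4, cnt = 2
After iteration 3: lo = 3, right = 3, cnt = 3
Loop ends.

Final answer: 3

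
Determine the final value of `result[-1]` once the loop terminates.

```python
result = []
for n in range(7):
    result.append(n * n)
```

Let's trace through this code step by step.

Initialize: result = []
Entering loop: for n in range(7):
After iteration 1: n = 0, result = [0]
After iteration 2: n = 1, result = [0, 1]
After iteration 3: n = 2, result = [0, 1, 4]
After iteration 4: n = 3, result = [0, 1, 4, 9]
After iteration 5: n = 4, result = [0, 1, 4, 9, 16]
After iteration 6: n = 5, result = [0, 1, 4, 9, 16, 25]
After iteration 7: n = 6, result = [0, 1, 4, 9, 16, 25, 36]
Loop ends.
result[-1] = 36

Final answer: 36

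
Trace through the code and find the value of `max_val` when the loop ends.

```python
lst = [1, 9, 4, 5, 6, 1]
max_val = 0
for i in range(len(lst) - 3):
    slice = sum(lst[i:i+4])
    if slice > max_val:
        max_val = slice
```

Let's trace through this code step by step.

Initialize: lst = [1, 9, 4, 5, 6, 1]
Initialize: max_val = 0
Entering loop: for i in range(len(lst) - 3):
After iteration 1: i = 0, max_val = 19, slice = 19
After iteration 2: i = 1, max_val = 24, slice = 24
After iteration 3: i = 2, max_val = 24, slice = 16
Loop ends.

Final answer: 24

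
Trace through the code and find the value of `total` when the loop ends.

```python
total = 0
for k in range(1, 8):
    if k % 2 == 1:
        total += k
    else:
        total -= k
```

Let's trace through this code step by step.

Initialize: total = 0
Entering loop: for k in range(1, 8):
After iteration 1: k = 1, total = 1
After iteration 2: k = 2, total = -1
After iteration 3: k = 3, total = 2
After iteration 4: k = 4, total = -2
After iteration 5: k = 5, total = 3
After iteration 6: k = 6, total = -3
After iteration 7: k = 7, total = 4
Loop ends.

Final answer: 4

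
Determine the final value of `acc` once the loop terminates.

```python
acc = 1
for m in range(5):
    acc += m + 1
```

Let's trace through this code step by step.

Initialize: acc = 1
Entering loop: for m in range(5):
After iteration 1: m = 0, acc = 2
After iteration 2: m = 1, acc = 4
After iteration 3: m = 2, acc = 7
After iteration 4: m = 3, acc = 11
After iteration 5: m = 4, acc = 16
Loop ends.

Final answer: 16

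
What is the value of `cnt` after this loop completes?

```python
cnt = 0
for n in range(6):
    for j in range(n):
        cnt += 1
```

Let's trace through this code step by step.

Initialize: cnt = 0
Entering loop: for n in range(6):
After iteration 1: n = 0, cnt = 0
After iteration 2: n = 1, cnt = 1, j = 0
After iteration 3: n = 2, cnt = 3, j = 1
After iteration 4: n = 3, cnt = 6, j = 2
After iteration 5: n = 4, cnt = 10, j = 3
After iteration 6: n = 5, cnt = 15, j = 4
Loop ends.

Final answer: 15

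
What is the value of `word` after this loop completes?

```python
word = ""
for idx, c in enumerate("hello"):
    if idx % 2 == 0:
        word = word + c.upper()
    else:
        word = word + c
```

Let's trace through this code step by step.

Initialize: word = ''
Entering loop: for idx, c in enumerate("hello"):
After iteration 1: idx = 0, c = 'h', word = 'H'
After iteration 2: idx = 1, c = 'e', word = 'He'
After iteration 3: idx = 2, c = 'l', word = 'HeL'
After iteration 4: idx = 3, c = 'l', word = 'HeLl'
After iteration 5: idx = 4, c = 'o', word = 'HeLlO'
Loop ends.

Final answer: 'HeLlO'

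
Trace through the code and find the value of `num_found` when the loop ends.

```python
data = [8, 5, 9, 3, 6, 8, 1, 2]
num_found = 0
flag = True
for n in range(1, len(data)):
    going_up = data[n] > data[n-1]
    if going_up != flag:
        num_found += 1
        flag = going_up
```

Let's trace through this code step by step.

Initialize: data = [8, 5, 9, 3, 6, 8, 1, 2]
Initialize: num_found = 0
Initialize: flag = True
Entering loop: for n in range(1, len(data)):
After iteration 1: n = 1, num_found = 1, flag = False, going_up = False
After iteration 2: n = 2, num_found = 2, flag = True, going_up = True
After iteration 3: n = 3, num_found = 3, flag = False, going_up = False
After iteration 4: n = 4, num_found = 4, flag = True, going_up = True
After iteration 5: n = 5, num_found = 4, flag = True, going_up = True
After iteration 6: n = 6, num_found = 5, flag = False, going_up = False
After iteration 7: n = 7, num_found = 6, flag = True, going_up = True
Loop ends.

Final answer: 6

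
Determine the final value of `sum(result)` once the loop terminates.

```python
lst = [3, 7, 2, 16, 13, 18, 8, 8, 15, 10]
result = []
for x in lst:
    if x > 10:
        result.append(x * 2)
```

Let's trace through this code step by step.

Initialize: lst = [3, 7, 2, 16, 13, 18, 8, 8, 15, 10]
Initialize: result = []
Entering loop: for x in lst:
After iteration 1: x = 3, result = []
After iteration 2: x = 7, result = []
After iteration 3: x = 2, result = []
After iteration 4: x = 16, result = [32]
After iteration 5: x = 13, result = [32, 26]
After iteration 6: x = 18, result = [32, 26, 36]
After iteration 7: x = 8, result = [32, 26, 36]
After iteration 8: x = 8, result = [32, 26, 36]
After iteration 9: x = 15, result = [32, 26, 36, 30]
After iteration 10: x = 10, result = [32, 26, 36, 30]
Loop ends.
sum(result) = 124

Final answer: 124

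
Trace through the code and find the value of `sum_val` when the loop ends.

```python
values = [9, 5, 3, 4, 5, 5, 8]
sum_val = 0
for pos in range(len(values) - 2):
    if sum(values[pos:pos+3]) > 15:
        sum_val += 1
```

Let's trace through this code step by step.

Initialize: values = [9, 5, 3, 4, 5, 5, 8]
Initialize: sum_val = 0
Entering loop: for pos in range(len(values) - 2):
After iteration 1: pos = 0, sum_val = 1
After iteration 2: pos = 1, sum_val = 1
After iteration 3: pos = 2, sum_val = 1
After iteration 4: pos = 3, sum_val = 1
After iteration 5: pos = 4, sum_val = 2
Loop ends.

Final answer: 2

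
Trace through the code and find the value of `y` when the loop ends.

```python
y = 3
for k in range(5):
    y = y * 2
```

Let's trace through this code step by step.

Initialize: y = 3
Entering loop: for k in range(5):
After iteration 1: k = 0, y = 6
After iteration 2: k = 1, y = 12
After iteration 3: k = 2, y = 24
After iteration 4: k = 3, y = 48
After iteration 5: k = 4, y = 96
Loop ends.

Final answer: 96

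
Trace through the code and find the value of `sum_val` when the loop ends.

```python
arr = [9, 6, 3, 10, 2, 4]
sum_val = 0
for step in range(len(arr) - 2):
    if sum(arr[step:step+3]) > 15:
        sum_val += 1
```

Let's trace through this code step by step.

Initialize: arr = [9, 6, 3, 10, 2, 4]
Initialize: sum_val = 0
Entering loop: for step in range(len(arr) - 2):
After iteration 1: step = 0, sum_val = 1
After iteration 2: step = 1, sum_val = 2
After iteration 3: step = 2, sum_val = 2
After iteration 4: step = 3, sum_val = 3
Loop ends.

Final answer: 3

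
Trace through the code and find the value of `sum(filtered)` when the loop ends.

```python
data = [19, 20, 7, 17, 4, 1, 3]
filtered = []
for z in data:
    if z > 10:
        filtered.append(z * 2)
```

Let's trace through this code step by step.

Initialize: data = [19, 20, 7, 17, 4, 1, 3]
Initialize: filtered = []
Entering loop: for z in data:
After iteration 1: z = 19, filtered = [38]
After iteration 2: z = 20, filtered = [38, 40]
After iteration 3: z = 7, filtered = [38, 40]
After iteration 4: z = 17, filtered = [38, 40, 34]
After iteration 5: z = 4, filtered = [38, 40, 34]
After iteration 6: z = 1, filtered = [38, 40, 34]
After iteration 7: z = 3, filtered = [38, 40, 34]
Loop ends.
sum(filtered) = 112

Final answer: 112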